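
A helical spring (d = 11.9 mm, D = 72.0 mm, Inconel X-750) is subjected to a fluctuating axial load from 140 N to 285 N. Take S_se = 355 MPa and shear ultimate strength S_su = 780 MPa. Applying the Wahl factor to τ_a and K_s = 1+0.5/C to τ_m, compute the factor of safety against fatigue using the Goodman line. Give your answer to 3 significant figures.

C = D/d = 72.0/11.9 = 6.0504; K_W = (4C−1)/(4C−4)+0.615/C = 1.2501; K_s = 1+0.5/C = 1.0826
F_a = (F_max−F_min)/2 = 72.5 N; F_m = (F_max+F_min)/2 = 212.5 N
τ_a = K_W·8F_aD/(πd³) = 1.2501 × 7.8881 = 9.8612 MPa
τ_m = K_s·8F_mD/(πd³) = 1.0826 × 23.12 = 25.031 MPa
Goodman: 1/n_f = τ_a/S_se + τ_m/S_su = 9.8612/355 + 25.031/780 = 0.02778 + 0.03209 = 0.059869
n_f = 1/0.059869 = 16.7

16.7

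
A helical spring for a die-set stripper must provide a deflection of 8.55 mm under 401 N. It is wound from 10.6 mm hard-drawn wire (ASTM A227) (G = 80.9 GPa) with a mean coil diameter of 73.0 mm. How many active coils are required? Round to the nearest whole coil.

Required rate k = F/δ = 401/8.55 = 46.901 N/mm
N_a = Gd⁴/(8D³k) = (80.9×10³ × 10.6⁴)/(8 × 73.0³ × 46.901)
    = 1.02134e+09 / 1.45961e+08 = 6.997 → 7 coils

7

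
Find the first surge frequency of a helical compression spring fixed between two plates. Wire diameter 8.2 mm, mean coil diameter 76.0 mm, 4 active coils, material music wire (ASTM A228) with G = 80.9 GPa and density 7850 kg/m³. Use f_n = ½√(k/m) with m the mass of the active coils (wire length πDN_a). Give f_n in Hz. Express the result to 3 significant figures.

k = Gd⁴/(8D³N_a) = (80.9×10³)(8.2⁴)/(8·76.0³·4) = 26.038 N/mm = 26038 N/m
Wire length L = πDN_a = π·76.0·4 = 955.04 mm
m = ρ·(πd²/4)·L = 7850 × 52.81×10⁻⁶ m² × 0.95504 m = 0.39592 kg
f_n = ½√(k/m) = 0.5·√(26038/0.39592) = 0.5·√(65766) = 128.22 Hz

128 Hz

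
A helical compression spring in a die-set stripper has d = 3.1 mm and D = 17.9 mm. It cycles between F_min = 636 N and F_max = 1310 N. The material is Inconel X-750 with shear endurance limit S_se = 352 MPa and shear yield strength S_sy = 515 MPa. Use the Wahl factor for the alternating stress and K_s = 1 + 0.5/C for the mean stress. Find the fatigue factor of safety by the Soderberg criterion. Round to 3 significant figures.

0.200

C = D/d = 17.9/3.1 = 5.7742; K_W = (4C−1)/(4C−4)+0.615/C = 1.2636; K_s = 1+0.5/C = 1.0866
F_a = (F_max−F_min)/2 = 337 N; F_m = (F_max+F_min)/2 = 973 N
τ_a = K_W·8F_aD/(πd³) = 1.2636 × 515.63 = 651.55 MPa
τ_m = K_s·8F_mD/(πd³) = 1.0866 × 1488.7 = 1617.7 MPa
Soderberg: 1/n_f = τ_a/S_se + τ_m/S_sy = 651.55/352 + 1617.7/515 = 1.85100 + 3.14109 = 4.9921
n_f = 1/4.9921 = 0.2003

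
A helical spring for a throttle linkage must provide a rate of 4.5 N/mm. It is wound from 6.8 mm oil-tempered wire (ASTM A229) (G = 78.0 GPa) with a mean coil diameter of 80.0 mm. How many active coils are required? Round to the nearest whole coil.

N_a = Gd⁴/(8D³k) = (78.0×10³ × 6.8⁴)/(8 × 80.0³ × 4.5)
    = 1.66775e+08 / 1.8432e+07 = 9.048 → 9 coils

9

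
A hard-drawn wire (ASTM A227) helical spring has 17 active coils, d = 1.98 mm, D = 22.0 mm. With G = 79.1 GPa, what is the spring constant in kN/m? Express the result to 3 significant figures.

0.840 kN/m

k = Gd⁴/(8D³N_a) = (79.1×10³ × 1.98⁴) / (8 × 22.0³ × 17)
  = 1.21573e+06 / 1.44813e+06 = 0.83952 N/mm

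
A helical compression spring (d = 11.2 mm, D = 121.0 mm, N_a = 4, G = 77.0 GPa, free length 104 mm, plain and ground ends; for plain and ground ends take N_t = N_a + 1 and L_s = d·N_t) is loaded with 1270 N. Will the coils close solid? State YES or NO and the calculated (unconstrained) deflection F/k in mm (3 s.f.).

k = Gd⁴/(8D³N_a) = (77.0×10³)(11.2⁴)/(8·121.0³·4) = 21.373 N/mm
N_t = 5; L_s = 11.2·5 = 56 mm; δ_solid = L₀ − L_s = 104 − 56 = 48 mm
δ = F/k = 1270/21.373 = 59.422 mm
δ ≥ δ_solid → spring goes solid

YES, δ = 59.4 mm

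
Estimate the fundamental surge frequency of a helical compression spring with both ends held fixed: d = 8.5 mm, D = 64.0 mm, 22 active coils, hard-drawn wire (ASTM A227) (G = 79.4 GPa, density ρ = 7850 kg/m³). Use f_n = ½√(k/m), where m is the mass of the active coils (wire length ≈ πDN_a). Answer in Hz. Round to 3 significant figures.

33.8 Hz

k = Gd⁴/(8D³N_a) = (79.4×10³)(8.5⁴)/(8·64.0³·22) = 8.9835 N/mm = 8983.5 N/m
Wire length L = πDN_a = π·64.0·22 = 4423.4 mm
m = ρ·(πd²/4)·L = 7850 × 56.745×10⁻⁶ m² × 4.4234 m = 1.9704 kg
f_n = ½√(k/m) = 0.5·√(8983.5/1.9704) = 0.5·√(4559.3) = 33.761 Hz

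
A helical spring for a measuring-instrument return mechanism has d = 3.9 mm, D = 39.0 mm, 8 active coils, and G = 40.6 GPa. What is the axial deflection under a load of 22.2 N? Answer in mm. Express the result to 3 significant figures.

8.97 mm

k = Gd⁴/(8D³N_a) = (40.6×10³)(3.9⁴)/(8·39.0³·8) = 2.4741 N/mm
δ = F/k = 22.2 / 2.4741 = 8.9731 mm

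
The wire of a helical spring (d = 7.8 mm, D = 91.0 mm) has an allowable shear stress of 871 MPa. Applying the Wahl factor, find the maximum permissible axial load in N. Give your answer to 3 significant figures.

1590 N

C = D/d = 91.0/7.8 = 11.6667
K_W = (4C−1)/(4C−4) + 0.615/C = 45.667/42.667 + 0.0527 = 1.1230
τ_max = K·8FD/(πd³) → F_max = τ_allow·πd³/(8DK)
F_max = 871·π·7.8³/(8·91.0·1.1230) = 1.2985e+06/817.56 = 1588.3 N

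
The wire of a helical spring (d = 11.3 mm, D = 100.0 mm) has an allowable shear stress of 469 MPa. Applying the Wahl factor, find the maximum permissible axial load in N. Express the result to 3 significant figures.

2280 N

C = D/d = 100.0/11.3 = 8.8496
K_W = (4C−1)/(4C−4) + 0.615/C = 34.398/31.398 + 0.0695 = 1.1650
τ_max = K·8FD/(πd³) → F_max = τ_allow·πd³/(8DK)
F_max = 469·π·11.3³/(8·100.0·1.1650) = 2.126e+06/932.03 = 2281 N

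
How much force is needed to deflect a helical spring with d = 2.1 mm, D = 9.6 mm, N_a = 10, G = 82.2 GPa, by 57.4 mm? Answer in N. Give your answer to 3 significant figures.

1300 N

k = Gd⁴/(8D³N_a) = (82.2×10³)(2.1⁴)/(8·9.6³·10) = 22.586 N/mm
F = k·δ = 22.586 × 57.4 = 1296.5 N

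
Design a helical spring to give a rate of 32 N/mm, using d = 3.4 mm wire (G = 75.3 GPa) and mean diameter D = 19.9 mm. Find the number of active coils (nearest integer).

N_a = Gd⁴/(8D³k) = (75.3×10³ × 3.4⁴)/(8 × 19.9³ × 32)
    = 1.00626e+07 / 2.01743e+06 = 4.988 → 5 coils

5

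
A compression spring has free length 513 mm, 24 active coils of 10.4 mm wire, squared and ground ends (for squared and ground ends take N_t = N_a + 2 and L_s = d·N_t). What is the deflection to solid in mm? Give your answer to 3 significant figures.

243 mm

N_t = 26; L_s = 10.4·26 = 270.4 mm
δ_solid = L₀ − L_s = 513 − 270.4 = 242.6 mm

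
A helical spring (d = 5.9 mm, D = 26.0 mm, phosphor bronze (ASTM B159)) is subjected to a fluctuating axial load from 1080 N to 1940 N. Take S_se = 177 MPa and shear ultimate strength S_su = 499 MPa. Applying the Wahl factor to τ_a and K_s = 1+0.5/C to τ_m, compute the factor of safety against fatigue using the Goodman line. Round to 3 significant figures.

C = D/d = 26.0/5.9 = 4.4068; K_W = (4C−1)/(4C−4)+0.615/C = 1.3597; K_s = 1+0.5/C = 1.1135
F_a = (F_max−F_min)/2 = 430 N; F_m = (F_max+F_min)/2 = 1510 N
τ_a = K_W·8F_aD/(πd³) = 1.3597 × 138.62 = 188.48 MPa
τ_m = K_s·8F_mD/(πd³) = 1.1135 × 486.78 = 542.01 MPa
Goodman: 1/n_f = τ_a/S_se + τ_m/S_su = 188.48/177 + 542.01/499 = 1.06487 + 1.08620 = 2.1511
n_f = 1/2.1511 = 0.4649

0.465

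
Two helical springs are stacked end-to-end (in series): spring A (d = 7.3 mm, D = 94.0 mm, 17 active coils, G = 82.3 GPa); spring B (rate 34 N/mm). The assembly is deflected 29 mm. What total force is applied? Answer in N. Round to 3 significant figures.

k_A = Gd⁴/(8D³N_a) = (82.3×10³)(7.3⁴)/(8·94.0³·17) = 2.069 N/mm
Series: 1/k_eq = 1/2.069 + 1/34 = 0.51273; k_eq = 1.9504 N/mm
F = k_eq·δ = 1.9504·29 = 56.56 N

56.6 N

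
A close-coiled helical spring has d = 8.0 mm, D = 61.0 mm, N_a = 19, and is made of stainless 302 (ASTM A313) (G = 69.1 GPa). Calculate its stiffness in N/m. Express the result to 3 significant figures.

k = Gd⁴/(8D³N_a) = (69.1×10³ × 8.0⁴) / (8 × 61.0³ × 19)
  = 2.83034e+08 / 3.45011e+07 = 8.2036 N/mm = 8203.6 N/m

8200 N/m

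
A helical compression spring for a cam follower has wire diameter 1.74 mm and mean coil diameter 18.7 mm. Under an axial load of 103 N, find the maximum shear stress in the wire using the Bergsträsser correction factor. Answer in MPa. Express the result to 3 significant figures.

1050 MPa

Spring index C = D/d = 18.7/1.74 = 10.7471
K_B = (4C+2)/(4C−3) = 44.989/39.989 = 1.1250
τ₀ = 8FD/(πd³) = 8·103·18.7/(π·1.74³) = 15408.8/16.55 = 931.05 MPa
τ_max = K·τ₀ = 1.1250 × 931.05 = 1047.5 MPa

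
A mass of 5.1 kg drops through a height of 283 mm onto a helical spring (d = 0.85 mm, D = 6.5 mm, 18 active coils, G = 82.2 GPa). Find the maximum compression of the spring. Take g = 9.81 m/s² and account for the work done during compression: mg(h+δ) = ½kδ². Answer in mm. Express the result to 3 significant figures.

k = Gd⁴/(8D³N_a) = (82.2×10³)(0.85⁴)/(8·6.5³·18) = 1.085 N/mm
W = mg = 5.1 × 9.81 = 50.031 N
½kδ² − Wδ − Wh = 0 → δ = (W + √(W² + 2kWh))/k
δ = (50.031 + √(2503.1 + 30725.6))/1.085 = (50.031 + 182.29)/1.085 = 214.11 mm

214 mm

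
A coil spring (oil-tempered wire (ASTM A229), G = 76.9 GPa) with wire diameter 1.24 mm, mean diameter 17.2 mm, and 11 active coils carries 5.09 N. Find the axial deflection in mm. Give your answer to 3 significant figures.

k = Gd⁴/(8D³N_a) = (76.9×10³)(1.24⁴)/(8·17.2³·11) = 0.40602 N/mm
δ = F/k = 5.09 / 0.40602 = 12.536 mm

12.5 mm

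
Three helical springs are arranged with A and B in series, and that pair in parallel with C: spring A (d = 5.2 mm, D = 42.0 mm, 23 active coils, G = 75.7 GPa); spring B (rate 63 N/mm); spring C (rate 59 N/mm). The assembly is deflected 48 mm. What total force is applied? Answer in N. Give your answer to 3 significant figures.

3020 N

k_A = Gd⁴/(8D³N_a) = (75.7×10³)(5.2⁴)/(8·42.0³·23) = 4.0602 N/mm
Springs A,B series: k_AB = 1/(1/4.0602+1/63) = 3.8143 N/mm; parallel with C: k_eq = 3.8143+59 = 62.814 N/mm
F = k_eq·δ = 62.814·48 = 3015.1 N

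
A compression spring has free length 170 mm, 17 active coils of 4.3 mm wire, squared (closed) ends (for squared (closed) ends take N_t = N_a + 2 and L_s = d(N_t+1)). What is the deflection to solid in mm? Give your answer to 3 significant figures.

N_t = 19; L_s = 4.3·20 = 86 mm
δ_solid = L₀ − L_s = 170 − 86 = 84 mm

84.0 mm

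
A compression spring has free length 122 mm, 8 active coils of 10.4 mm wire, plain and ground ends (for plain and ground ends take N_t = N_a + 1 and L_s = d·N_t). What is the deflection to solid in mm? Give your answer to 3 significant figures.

N_t = 9; L_s = 10.4·9 = 93.6 mm
δ_solid = L₀ − L_s = 122 − 93.6 = 28.4 mm

28.4 mm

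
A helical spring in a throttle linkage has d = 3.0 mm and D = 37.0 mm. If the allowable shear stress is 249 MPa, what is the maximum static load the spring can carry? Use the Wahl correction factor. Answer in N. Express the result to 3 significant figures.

63.9 N

C = D/d = 37.0/3.0 = 12.3333
K_W = (4C−1)/(4C−4) + 0.615/C = 48.333/45.333 + 0.0499 = 1.1160
τ_max = K·8FD/(πd³) → F_max = τ_allow·πd³/(8DK)
F_max = 249·π·3.0³/(8·37.0·1.1160) = 21121/330.35 = 63.935 N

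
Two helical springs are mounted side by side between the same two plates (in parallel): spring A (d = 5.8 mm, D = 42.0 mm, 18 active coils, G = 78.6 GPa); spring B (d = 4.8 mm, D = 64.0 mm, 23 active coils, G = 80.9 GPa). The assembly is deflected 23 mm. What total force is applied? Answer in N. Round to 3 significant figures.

212 N

k_A = Gd⁴/(8D³N_a) = (78.6×10³)(5.8⁴)/(8·42.0³·18) = 8.3373 N/mm
k_B = Gd⁴/(8D³N_a) = (80.9×10³)(4.8⁴)/(8·64.0³·23) = 0.89034 N/mm
Parallel: k_eq = 8.3373 + 0.89034 = 9.2276 N/mm
F = k_eq·δ = 9.2276·23 = 212.24 N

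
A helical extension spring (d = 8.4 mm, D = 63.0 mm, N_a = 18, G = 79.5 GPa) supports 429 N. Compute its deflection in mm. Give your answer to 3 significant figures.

39.0 mm

k = Gd⁴/(8D³N_a) = (79.5×10³)(8.4⁴)/(8·63.0³·18) = 10.993 N/mm
δ = F/k = 429 / 10.993 = 39.026 mm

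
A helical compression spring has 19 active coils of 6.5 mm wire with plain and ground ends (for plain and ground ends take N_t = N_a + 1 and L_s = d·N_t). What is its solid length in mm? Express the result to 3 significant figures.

130 mm

plain and ground ends: N_t = N_a + 1 = 19 + 1 = 20
L_s = d·N_t = 6.5 × 20 = 130 mm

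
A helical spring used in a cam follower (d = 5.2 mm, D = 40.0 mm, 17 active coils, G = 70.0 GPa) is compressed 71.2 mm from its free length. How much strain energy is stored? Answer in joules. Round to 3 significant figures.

14.9 J

k = Gd⁴/(8D³N_a) = (70.0×10³)(5.2⁴)/(8·40.0³·17) = 5.8802 N/mm
U = ½kδ² = 0.5 × 5.8802 × 71.2² = 14905 N·mm = 14.905 J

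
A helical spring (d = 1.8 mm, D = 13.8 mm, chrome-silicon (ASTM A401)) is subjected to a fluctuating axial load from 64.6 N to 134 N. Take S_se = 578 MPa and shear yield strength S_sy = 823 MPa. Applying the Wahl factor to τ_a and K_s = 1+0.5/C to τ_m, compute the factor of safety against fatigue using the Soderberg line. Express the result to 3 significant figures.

C = D/d = 13.8/1.8 = 7.6667; K_W = (4C−1)/(4C−4)+0.615/C = 1.1927; K_s = 1+0.5/C = 1.0652
F_a = (F_max−F_min)/2 = 34.7 N; F_m = (F_max+F_min)/2 = 99.3 N
τ_a = K_W·8F_aD/(πd³) = 1.1927 × 209.09 = 249.38 MPa
τ_m = K_s·8F_mD/(πd³) = 1.0652 × 598.34 = 637.37 MPa
Soderberg: 1/n_f = τ_a/S_se + τ_m/S_sy = 249.38/578 + 637.37/823 = 0.43146 + 0.77444 = 1.2059
n_f = 1/1.2059 = 0.8293

0.829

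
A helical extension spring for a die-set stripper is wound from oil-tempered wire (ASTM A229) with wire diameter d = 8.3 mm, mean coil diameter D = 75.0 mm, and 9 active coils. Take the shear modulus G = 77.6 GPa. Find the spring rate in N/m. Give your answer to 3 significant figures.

12100 N/m

k = Gd⁴/(8D³N_a) = (77.6×10³ × 8.3⁴) / (8 × 75.0³ × 9)
  = 3.68277e+08 / 3.0375e+07 = 12.124 N/mm = 12124 N/m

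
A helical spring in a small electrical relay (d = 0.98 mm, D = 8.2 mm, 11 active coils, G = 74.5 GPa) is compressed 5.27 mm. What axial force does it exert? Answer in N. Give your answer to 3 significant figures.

k = Gd⁴/(8D³N_a) = (74.5×10³)(0.98⁴)/(8·8.2³·11) = 1.4162 N/mm
F = k·δ = 1.4162 × 5.27 = 7.4636 N

7.46 N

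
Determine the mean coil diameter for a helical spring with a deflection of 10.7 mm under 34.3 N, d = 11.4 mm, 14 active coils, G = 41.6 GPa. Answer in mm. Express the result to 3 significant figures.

Required rate k = F/δ = 34.3/10.7 = 3.2056 N/mm
D = (Gd⁴/(8N_a·k))^(1/3) = (41.6×10³·11.4⁴/(8·14·3.2056))^(1/3)
  = (1.95697e+06)^(1/3) = 125.0820 mm

125 mm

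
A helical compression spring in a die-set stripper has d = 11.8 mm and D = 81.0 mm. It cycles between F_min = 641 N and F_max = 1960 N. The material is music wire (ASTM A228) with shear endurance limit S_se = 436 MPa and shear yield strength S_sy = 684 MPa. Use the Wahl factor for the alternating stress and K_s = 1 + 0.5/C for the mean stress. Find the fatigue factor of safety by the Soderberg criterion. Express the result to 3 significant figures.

2.05

C = D/d = 81.0/11.8 = 6.8644; K_W = (4C−1)/(4C−4)+0.615/C = 1.2175; K_s = 1+0.5/C = 1.0728
F_a = (F_max−F_min)/2 = 659.5 N; F_m = (F_max+F_min)/2 = 1300.5 N
τ_a = K_W·8F_aD/(πd³) = 1.2175 × 82.793 = 100.8 MPa
τ_m = K_s·8F_mD/(πd³) = 1.0728 × 163.26 = 175.16 MPa
Soderberg: 1/n_f = τ_a/S_se + τ_m/S_sy = 100.8/436 + 175.16/684 = 0.23119 + 0.25608 = 0.48727
n_f = 1/0.48727 = 2.052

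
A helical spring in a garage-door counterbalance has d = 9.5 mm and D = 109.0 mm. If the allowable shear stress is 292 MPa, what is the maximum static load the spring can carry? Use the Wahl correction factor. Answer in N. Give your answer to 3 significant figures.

802 N

C = D/d = 109.0/9.5 = 11.4737
K_W = (4C−1)/(4C−4) + 0.615/C = 44.895/41.895 + 0.0536 = 1.1252
τ_max = K·8FD/(πd³) → F_max = τ_allow·πd³/(8DK)
F_max = 292·π·9.5³/(8·109.0·1.1252) = 7.8651e+05/981.18 = 801.59 N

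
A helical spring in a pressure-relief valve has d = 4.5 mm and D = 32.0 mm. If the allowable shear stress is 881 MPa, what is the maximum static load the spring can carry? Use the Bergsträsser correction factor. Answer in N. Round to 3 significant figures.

C = D/d = 32.0/4.5 = 7.1111
K_B = (4C+2)/(4C−3) = 30.444/25.444 = 1.1965
τ_max = K·8FD/(πd³) → F_max = τ_allow·πd³/(8DK)
F_max = 881·π·4.5³/(8·32.0·1.1965) = 2.5221e+05/306.31 = 823.4 N

823 N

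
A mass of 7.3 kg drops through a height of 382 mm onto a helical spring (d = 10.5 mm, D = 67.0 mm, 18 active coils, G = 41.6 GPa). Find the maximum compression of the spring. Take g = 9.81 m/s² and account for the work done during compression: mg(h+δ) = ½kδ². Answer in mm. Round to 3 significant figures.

k = Gd⁴/(8D³N_a) = (41.6×10³)(10.5⁴)/(8·67.0³·18) = 11.675 N/mm
W = mg = 7.3 × 9.81 = 71.613 N
½kδ² − Wδ − Wh = 0 → δ = (W + √(W² + 2kWh))/k
δ = (71.613 + √(5128.4 + 638776))/11.675 = (71.613 + 802.44)/11.675 = 74.864 mm

74.9 mm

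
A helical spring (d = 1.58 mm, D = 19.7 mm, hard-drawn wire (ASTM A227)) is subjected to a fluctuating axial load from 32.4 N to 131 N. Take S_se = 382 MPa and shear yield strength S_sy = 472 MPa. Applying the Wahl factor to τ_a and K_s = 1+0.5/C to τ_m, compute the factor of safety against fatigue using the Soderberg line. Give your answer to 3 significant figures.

0.243

C = D/d = 19.7/1.58 = 12.4684; K_W = (4C−1)/(4C−4)+0.615/C = 1.1147; K_s = 1+0.5/C = 1.0401
F_a = (F_max−F_min)/2 = 49.3 N; F_m = (F_max+F_min)/2 = 81.7 N
τ_a = K_W·8F_aD/(πd³) = 1.1147 × 627.02 = 698.95 MPa
τ_m = K_s·8F_mD/(πd³) = 1.0401 × 1039.1 = 1080.8 MPa
Soderberg: 1/n_f = τ_a/S_se + τ_m/S_sy = 698.95/382 + 1080.8/472 = 1.82972 + 2.28976 = 4.1195
n_f = 1/4.1195 = 0.2427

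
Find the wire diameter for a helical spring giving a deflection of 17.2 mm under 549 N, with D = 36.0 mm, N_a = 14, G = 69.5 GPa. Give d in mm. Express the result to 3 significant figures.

7.00 mm

Required rate k = F/δ = 549/17.2 = 31.919 N/mm
d = (8D³N_a·k / G)^(1/4) = (8·36.0³·14·31.919 / (69.5×10³))^0.25
  = (2399.9)^0.25 = 6.9992 mm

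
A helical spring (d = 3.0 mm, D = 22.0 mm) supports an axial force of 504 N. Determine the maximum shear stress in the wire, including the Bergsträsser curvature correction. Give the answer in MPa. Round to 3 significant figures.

1240 MPa

Spring index C = D/d = 22.0/3.0 = 7.3333
K_B = (4C+2)/(4C−3) = 31.333/26.333 = 1.1899
τ₀ = 8FD/(πd³) = 8·504·22.0/(π·3.0³) = 88704/84.823 = 1045.8 MPa
τ_max = K·τ₀ = 1.1899 × 1045.8 = 1244.3 MPa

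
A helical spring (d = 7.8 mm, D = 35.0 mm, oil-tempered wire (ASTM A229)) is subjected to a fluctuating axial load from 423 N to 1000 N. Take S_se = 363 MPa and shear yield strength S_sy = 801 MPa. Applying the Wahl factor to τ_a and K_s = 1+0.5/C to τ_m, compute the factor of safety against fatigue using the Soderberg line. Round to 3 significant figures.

2.58

C = D/d = 35.0/7.8 = 4.4872; K_W = (4C−1)/(4C−4)+0.615/C = 1.3521; K_s = 1+0.5/C = 1.1114
F_a = (F_max−F_min)/2 = 288.5 N; F_m = (F_max+F_min)/2 = 711.5 N
τ_a = K_W·8F_aD/(πd³) = 1.3521 × 54.184 = 73.264 MPa
τ_m = K_s·8F_mD/(πd³) = 1.1114 × 133.63 = 148.52 MPa
Soderberg: 1/n_f = τ_a/S_se + τ_m/S_sy = 73.264/363 + 148.52/801 = 0.20183 + 0.18542 = 0.38724
n_f = 1/0.38724 = 2.582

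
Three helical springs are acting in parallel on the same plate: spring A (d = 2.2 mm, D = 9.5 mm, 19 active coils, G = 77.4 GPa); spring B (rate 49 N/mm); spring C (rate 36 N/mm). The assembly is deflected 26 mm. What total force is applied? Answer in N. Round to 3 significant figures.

2570 N

k_A = Gd⁴/(8D³N_a) = (77.4×10³)(2.2⁴)/(8·9.5³·19) = 13.913 N/mm
Parallel: k_eq = 13.913 + 49 + 36 = 98.913 N/mm
F = k_eq·δ = 98.913·26 = 2571.7 N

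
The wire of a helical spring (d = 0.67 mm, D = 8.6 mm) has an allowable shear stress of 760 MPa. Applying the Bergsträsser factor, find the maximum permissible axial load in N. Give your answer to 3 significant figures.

9.46 N

C = D/d = 8.6/0.67 = 12.8358
K_B = (4C+2)/(4C−3) = 53.343/48.343 = 1.1034
τ_max = K·8FD/(πd³) → F_max = τ_allow·πd³/(8DK)
F_max = 760·π·0.67³/(8·8.6·1.1034) = 718.1/75.916 = 9.4592 N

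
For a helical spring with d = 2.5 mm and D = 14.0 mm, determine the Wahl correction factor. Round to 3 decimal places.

1.273

C = D/d = 14.0/2.5 = 5.6000
K_W = (4C−1)/(4C−4) + 0.615/C = 21.400/18.400 + 0.1098 = 1.2729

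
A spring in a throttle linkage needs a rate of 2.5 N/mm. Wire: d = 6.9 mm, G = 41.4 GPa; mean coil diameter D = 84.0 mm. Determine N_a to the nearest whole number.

N_a = Gd⁴/(8D³k) = (41.4×10³ × 6.9⁴)/(8 × 84.0³ × 2.5)
    = 9.38419e+07 / 1.18541e+07 = 7.916 → 8 coils

8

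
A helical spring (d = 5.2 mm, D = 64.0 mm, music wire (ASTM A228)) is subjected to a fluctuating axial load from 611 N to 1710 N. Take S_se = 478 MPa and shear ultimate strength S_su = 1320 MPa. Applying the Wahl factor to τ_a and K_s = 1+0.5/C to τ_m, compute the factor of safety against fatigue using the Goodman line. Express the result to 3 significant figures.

0.392

C = D/d = 64.0/5.2 = 12.3077; K_W = (4C−1)/(4C−4)+0.615/C = 1.1163; K_s = 1+0.5/C = 1.0406
F_a = (F_max−F_min)/2 = 549.5 N; F_m = (F_max+F_min)/2 = 1160.5 N
τ_a = K_W·8F_aD/(πd³) = 1.1163 × 636.91 = 710.98 MPa
τ_m = K_s·8F_mD/(πd³) = 1.0406 × 1345.1 = 1399.7 MPa
Goodman: 1/n_f = τ_a/S_se + τ_m/S_su = 710.98/478 + 1399.7/1320 = 1.48740 + 1.06041 = 2.5478
n_f = 1/2.5478 = 0.3925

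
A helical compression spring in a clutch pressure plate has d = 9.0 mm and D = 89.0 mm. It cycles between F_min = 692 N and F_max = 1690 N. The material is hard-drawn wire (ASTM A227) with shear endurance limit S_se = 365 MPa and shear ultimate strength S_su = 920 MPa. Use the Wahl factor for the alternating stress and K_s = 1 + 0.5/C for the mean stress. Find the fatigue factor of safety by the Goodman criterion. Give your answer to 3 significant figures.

C = D/d = 89.0/9.0 = 9.8889; K_W = (4C−1)/(4C−4)+0.615/C = 1.1466; K_s = 1+0.5/C = 1.0506
F_a = (F_max−F_min)/2 = 499 N; F_m = (F_max+F_min)/2 = 1191 N
τ_a = K_W·8F_aD/(πd³) = 1.1466 × 155.13 = 177.87 MPa
τ_m = K_s·8F_mD/(πd³) = 1.0506 × 370.27 = 388.99 MPa
Goodman: 1/n_f = τ_a/S_se + τ_m/S_su = 177.87/365 + 388.99/920 = 0.48731 + 0.42281 = 0.91013
n_f = 1/0.91013 = 1.099

1.10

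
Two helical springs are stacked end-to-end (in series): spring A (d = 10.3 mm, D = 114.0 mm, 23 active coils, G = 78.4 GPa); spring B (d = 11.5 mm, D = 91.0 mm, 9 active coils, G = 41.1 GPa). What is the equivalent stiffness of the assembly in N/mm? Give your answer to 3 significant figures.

2.60 N/mm

k_A = Gd⁴/(8D³N_a) = (78.4×10³)(10.3⁴)/(8·114.0³·23) = 3.2369 N/mm
k_B = Gd⁴/(8D³N_a) = (41.1×10³)(11.5⁴)/(8·91.0³·9) = 13.249 N/mm
Series: 1/k_eq = 1/3.2369 + 1/13.249 = 0.38441; k_eq = 2.6014 N/mm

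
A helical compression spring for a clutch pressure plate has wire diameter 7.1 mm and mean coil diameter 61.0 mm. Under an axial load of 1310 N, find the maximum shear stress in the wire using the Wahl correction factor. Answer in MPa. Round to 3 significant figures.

Spring index C = D/d = 61.0/7.1 = 8.5915
K_W = (4C−1)/(4C−4) + 0.615/C = 33.366/30.366 + 0.0716 = 1.1704
τ₀ = 8FD/(πd³) = 8·1310·61.0/(π·7.1³) = 639280/1124.4 = 568.55 MPa
τ_max = K·τ₀ = 1.1704 × 568.55 = 665.41 MPa

665 MPa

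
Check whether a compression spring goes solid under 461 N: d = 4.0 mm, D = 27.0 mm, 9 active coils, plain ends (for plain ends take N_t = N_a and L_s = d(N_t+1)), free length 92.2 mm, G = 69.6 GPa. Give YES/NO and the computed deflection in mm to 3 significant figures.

k = Gd⁴/(8D³N_a) = (69.6×10³)(4.0⁴)/(8·27.0³·9) = 12.573 N/mm
N_t = 9; L_s = 4.0·10 = 40 mm; δ_solid = L₀ − L_s = 92.2 − 40 = 52.2 mm
δ = F/k = 461/12.573 = 36.667 mm
δ < δ_solid → spring does not go solid

NO, δ = 36.7 mm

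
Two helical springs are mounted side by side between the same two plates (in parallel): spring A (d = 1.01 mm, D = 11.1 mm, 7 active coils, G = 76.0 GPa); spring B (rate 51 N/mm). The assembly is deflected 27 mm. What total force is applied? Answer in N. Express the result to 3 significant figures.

k_A = Gd⁴/(8D³N_a) = (76.0×10³)(1.01⁴)/(8·11.1³·7) = 1.0326 N/mm
Parallel: k_eq = 1.0326 + 51 = 52.033 N/mm
F = k_eq·δ = 52.033·27 = 1404.9 N

1400 N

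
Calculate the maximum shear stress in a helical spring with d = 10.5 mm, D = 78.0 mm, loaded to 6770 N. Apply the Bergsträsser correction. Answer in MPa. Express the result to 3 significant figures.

1380 MPa

Spring index C = D/d = 78.0/10.5 = 7.4286
K_B = (4C+2)/(4C−3) = 31.714/26.714 = 1.1872
τ₀ = 8FD/(πd³) = 8·6770·78.0/(π·10.5³) = 4.22448e+06/3636.8 = 1161.6 MPa
τ_max = K·τ₀ = 1.1872 × 1161.6 = 1379 MPa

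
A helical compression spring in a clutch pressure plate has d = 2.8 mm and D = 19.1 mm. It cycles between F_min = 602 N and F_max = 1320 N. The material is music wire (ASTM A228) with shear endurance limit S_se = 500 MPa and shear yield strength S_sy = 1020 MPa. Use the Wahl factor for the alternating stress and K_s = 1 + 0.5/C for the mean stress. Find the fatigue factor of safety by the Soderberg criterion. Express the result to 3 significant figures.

0.239

C = D/d = 19.1/2.8 = 6.8214; K_W = (4C−1)/(4C−4)+0.615/C = 1.2190; K_s = 1+0.5/C = 1.0733
F_a = (F_max−F_min)/2 = 359 N; F_m = (F_max+F_min)/2 = 961 N
τ_a = K_W·8F_aD/(πd³) = 1.2190 × 795.42 = 969.6 MPa
τ_m = K_s·8F_mD/(πd³) = 1.0733 × 2129.2 = 2285.3 MPa
Soderberg: 1/n_f = τ_a/S_se + τ_m/S_sy = 969.6/500 + 2285.3/1020 = 1.93921 + 2.24049 = 4.1797
n_f = 1/4.1797 = 0.2393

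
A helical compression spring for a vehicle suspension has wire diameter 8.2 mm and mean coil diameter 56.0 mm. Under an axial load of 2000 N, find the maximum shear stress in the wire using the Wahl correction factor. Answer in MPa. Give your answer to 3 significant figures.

630 MPa

Spring index C = D/d = 56.0/8.2 = 6.8293
K_W = (4C−1)/(4C−4) + 0.615/C = 26.317/23.317 + 0.0901 = 1.2187
τ₀ = 8FD/(πd³) = 8·2000·56.0/(π·8.2³) = 896000/1732.2 = 517.27 MPa
τ_max = K·τ₀ = 1.2187 × 517.27 = 630.4 MPa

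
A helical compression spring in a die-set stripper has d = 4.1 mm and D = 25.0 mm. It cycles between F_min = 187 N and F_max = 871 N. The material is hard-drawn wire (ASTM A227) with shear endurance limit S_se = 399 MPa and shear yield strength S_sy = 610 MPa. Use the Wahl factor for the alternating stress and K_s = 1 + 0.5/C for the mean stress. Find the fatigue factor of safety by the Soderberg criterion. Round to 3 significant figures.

C = D/d = 25.0/4.1 = 6.0976; K_W = (4C−1)/(4C−4)+0.615/C = 1.2480; K_s = 1+0.5/C = 1.0820
F_a = (F_max−F_min)/2 = 342 N; F_m = (F_max+F_min)/2 = 529 N
τ_a = K_W·8F_aD/(πd³) = 1.2480 × 315.9 = 394.24 MPa
τ_m = K_s·8F_mD/(πd³) = 1.0820 × 488.63 = 528.7 MPa
Soderberg: 1/n_f = τ_a/S_se + τ_m/S_sy = 394.24/399 + 528.7/610 = 0.98808 + 0.86673 = 1.8548
n_f = 1/1.8548 = 0.5391

0.539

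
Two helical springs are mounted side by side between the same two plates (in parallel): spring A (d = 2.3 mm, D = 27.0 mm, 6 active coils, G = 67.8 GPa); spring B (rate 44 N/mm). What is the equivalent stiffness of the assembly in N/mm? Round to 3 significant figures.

46.0 N/mm

k_A = Gd⁴/(8D³N_a) = (67.8×10³)(2.3⁴)/(8·27.0³·6) = 2.0082 N/mm
Parallel: k_eq = 2.0082 + 44 = 46.008 N/mm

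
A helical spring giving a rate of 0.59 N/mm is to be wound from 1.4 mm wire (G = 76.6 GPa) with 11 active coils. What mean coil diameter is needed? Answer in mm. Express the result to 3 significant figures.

17.8 mm

D = (Gd⁴/(8N_a·k))^(1/3) = (76.6×10³·1.4⁴/(8·11·0.59))^(1/3)
  = (5667.69)^(1/3) = 17.8293 mm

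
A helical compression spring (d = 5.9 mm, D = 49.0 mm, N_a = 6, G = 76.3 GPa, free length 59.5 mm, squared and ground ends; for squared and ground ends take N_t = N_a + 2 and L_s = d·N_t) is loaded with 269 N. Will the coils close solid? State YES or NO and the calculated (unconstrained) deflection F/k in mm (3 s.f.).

YES, δ = 16.4 mm

k = Gd⁴/(8D³N_a) = (76.3×10³)(5.9⁴)/(8·49.0³·6) = 16.372 N/mm
N_t = 8; L_s = 5.9·8 = 47.2 mm; δ_solid = L₀ − L_s = 59.5 − 47.2 = 12.3 mm
δ = F/k = 269/16.372 = 16.43 mm
δ ≥ δ_solid → spring goes solid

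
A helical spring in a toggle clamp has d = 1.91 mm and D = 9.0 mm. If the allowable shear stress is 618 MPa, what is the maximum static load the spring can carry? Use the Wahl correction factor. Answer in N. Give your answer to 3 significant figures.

141 N

C = D/d = 9.0/1.91 = 4.7120
K_W = (4C−1)/(4C−4) + 0.615/C = 17.848/14.848 + 0.1305 = 1.3326
τ_max = K·8FD/(πd³) → F_max = τ_allow·πd³/(8DK)
F_max = 618·π·1.91³/(8·9.0·1.3326) = 13528/95.944 = 141 N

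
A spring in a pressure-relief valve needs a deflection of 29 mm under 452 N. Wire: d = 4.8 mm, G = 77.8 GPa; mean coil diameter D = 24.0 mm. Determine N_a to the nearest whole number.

Required rate k = F/δ = 452/29 = 15.586 N/mm
N_a = Gd⁴/(8D³k) = (77.8×10³ × 4.8⁴)/(8 × 24.0³ × 15.586)
    = 4.12995e+07 / 1.72371e+06 = 23.96 → 24 coils

24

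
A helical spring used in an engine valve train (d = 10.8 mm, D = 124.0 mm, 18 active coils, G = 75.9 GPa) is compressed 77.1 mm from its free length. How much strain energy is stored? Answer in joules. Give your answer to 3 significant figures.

11.2 J

k = Gd⁴/(8D³N_a) = (75.9×10³)(10.8⁴)/(8·124.0³·18) = 3.7611 N/mm
U = ½kδ² = 0.5 × 3.7611 × 77.1² = 11179 N·mm = 11.179 J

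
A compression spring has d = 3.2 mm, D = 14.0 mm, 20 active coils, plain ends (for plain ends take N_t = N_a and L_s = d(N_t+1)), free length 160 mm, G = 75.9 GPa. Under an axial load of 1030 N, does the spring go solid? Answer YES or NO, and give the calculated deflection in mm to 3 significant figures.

NO, δ = 56.8 mm

k = Gd⁴/(8D³N_a) = (75.9×10³)(3.2⁴)/(8·14.0³·20) = 18.127 N/mm
N_t = 20; L_s = 3.2·21 = 67.2 mm; δ_solid = L₀ − L_s = 160 − 67.2 = 92.8 mm
δ = F/k = 1030/18.127 = 56.82 mm
δ < δ_solid → spring does not go solid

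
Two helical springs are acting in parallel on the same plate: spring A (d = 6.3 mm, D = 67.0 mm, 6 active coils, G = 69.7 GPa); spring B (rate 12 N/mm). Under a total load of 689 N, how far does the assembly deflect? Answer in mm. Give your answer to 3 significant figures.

k_A = Gd⁴/(8D³N_a) = (69.7×10³)(6.3⁴)/(8·67.0³·6) = 7.6055 N/mm
Parallel: k_eq = 7.6055 + 12 = 19.606 N/mm
δ = F/k_eq = 689/19.606 = 35.143 mm

35.1 mm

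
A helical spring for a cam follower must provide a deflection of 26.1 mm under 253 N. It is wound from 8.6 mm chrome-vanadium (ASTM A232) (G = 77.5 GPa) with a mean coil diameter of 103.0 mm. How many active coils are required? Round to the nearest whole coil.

5

Required rate k = F/δ = 253/26.1 = 9.6935 N/mm
N_a = Gd⁴/(8D³k) = (77.5×10³ × 8.6⁴)/(8 × 103.0³ × 9.6935)
    = 4.23931e+08 / 8.47387e+07 = 5.003 → 5 coils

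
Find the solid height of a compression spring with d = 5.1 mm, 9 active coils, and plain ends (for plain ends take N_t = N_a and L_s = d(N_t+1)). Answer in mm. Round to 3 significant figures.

51.0 mm

plain ends: N_t = N_a = 9
L_s = d·(N_t+1) = 5.1 × 10 = 51 mm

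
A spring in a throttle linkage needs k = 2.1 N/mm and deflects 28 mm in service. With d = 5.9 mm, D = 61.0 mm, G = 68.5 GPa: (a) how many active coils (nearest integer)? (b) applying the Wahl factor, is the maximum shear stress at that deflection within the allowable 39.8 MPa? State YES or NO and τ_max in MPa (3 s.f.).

N_a = Gd⁴/(8D³k) = (68.5×10³)(5.9⁴)/(8·61.0³·2.1) = 21.77 → N_a = 22
Actual rate k = Gd⁴/(8D³·22) = 2.0778 N/mm
Working load F = kδ = 2.0778·28 = 58.177 N
C = 61.0/5.9 = 10.3390; K_W = (4C−1)/(4C−4)+0.615/C = 1.1398
τ_max = K_W·8FD/(πd³) = 1.1398·44.002 = 50.153 MPa
τ_max > 39.8 MPa → exceeds allowable

(a) 22 coils; (b) NO, τ_max = 50.2 MPa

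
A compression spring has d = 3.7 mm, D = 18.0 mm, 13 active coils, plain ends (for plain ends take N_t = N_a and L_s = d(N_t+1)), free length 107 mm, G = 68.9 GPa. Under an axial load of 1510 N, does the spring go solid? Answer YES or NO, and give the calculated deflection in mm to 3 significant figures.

k = Gd⁴/(8D³N_a) = (68.9×10³)(3.7⁴)/(8·18.0³·13) = 21.29 N/mm
N_t = 13; L_s = 3.7·14 = 51.8 mm; δ_solid = L₀ − L_s = 107 − 51.8 = 55.2 mm
δ = F/k = 1510/21.29 = 70.925 mm
δ ≥ δ_solid → spring goes solid

YES, δ = 70.9 mm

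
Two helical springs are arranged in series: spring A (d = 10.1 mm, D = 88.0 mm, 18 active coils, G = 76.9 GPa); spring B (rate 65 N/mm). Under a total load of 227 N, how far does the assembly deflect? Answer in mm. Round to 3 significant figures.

k_A = Gd⁴/(8D³N_a) = (76.9×10³)(10.1⁴)/(8·88.0³·18) = 8.1546 N/mm
Series: 1/k_eq = 1/8.1546 + 1/65 = 0.13802; k_eq = 7.2456 N/mm
δ = F/k_eq = 227/7.2456 = 31.329 mm

31.3 mm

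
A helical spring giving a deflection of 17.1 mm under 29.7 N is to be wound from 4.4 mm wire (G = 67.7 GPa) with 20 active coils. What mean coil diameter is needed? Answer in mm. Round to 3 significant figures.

Required rate k = F/δ = 29.7/17.1 = 1.7368 N/mm
D = (Gd⁴/(8N_a·k))^(1/3) = (67.7×10³·4.4⁴/(8·20·1.7368))^(1/3)
  = (91310.1)^(1/3) = 45.0305 mm

45.0 mm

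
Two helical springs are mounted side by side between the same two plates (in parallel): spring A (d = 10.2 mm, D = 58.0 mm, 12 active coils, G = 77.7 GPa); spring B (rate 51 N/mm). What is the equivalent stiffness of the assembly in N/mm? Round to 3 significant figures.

95.9 N/mm

k_A = Gd⁴/(8D³N_a) = (77.7×10³)(10.2⁴)/(8·58.0³·12) = 44.902 N/mm
Parallel: k_eq = 44.902 + 51 = 95.902 N/mm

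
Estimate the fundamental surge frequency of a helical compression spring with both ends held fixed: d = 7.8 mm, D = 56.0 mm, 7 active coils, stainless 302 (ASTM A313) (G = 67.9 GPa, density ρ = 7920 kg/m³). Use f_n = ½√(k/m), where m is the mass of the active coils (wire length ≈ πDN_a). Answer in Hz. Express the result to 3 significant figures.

117 Hz

k = Gd⁴/(8D³N_a) = (67.9×10³)(7.8⁴)/(8·56.0³·7) = 25.556 N/mm = 25556 N/m
Wire length L = πDN_a = π·56.0·7 = 1231.5 mm
m = ρ·(πd²/4)·L = 7920 × 47.784×10⁻⁶ m² × 1.2315 m = 0.46606 kg
f_n = ½√(k/m) = 0.5·√(25556/0.46606) = 0.5·√(54835) = 117.08 Hz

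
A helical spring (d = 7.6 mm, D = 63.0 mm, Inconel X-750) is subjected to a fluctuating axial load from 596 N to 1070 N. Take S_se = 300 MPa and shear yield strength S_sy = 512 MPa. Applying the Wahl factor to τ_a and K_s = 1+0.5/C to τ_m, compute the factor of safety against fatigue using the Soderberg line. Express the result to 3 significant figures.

1.03

C = D/d = 63.0/7.6 = 8.2895; K_W = (4C−1)/(4C−4)+0.615/C = 1.1771; K_s = 1+0.5/C = 1.0603
F_a = (F_max−F_min)/2 = 237 N; F_m = (F_max+F_min)/2 = 833 N
τ_a = K_W·8F_aD/(πd³) = 1.1771 × 86.614 = 101.95 MPa
τ_m = K_s·8F_mD/(πd³) = 1.0603 × 304.43 = 322.79 MPa
Soderberg: 1/n_f = τ_a/S_se + τ_m/S_sy = 101.95/300 + 322.79/512 = 0.33984 + 0.63045 = 0.97029
n_f = 1/0.97029 = 1.031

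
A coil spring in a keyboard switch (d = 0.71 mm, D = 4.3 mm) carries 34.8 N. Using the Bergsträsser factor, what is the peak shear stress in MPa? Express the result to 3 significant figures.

Spring index C = D/d = 4.3/0.71 = 6.0563
K_B = (4C+2)/(4C−3) = 26.225/21.225 = 1.2356
τ₀ = 8FD/(πd³) = 8·34.8·4.3/(π·0.71³) = 1197.12/1.1244 = 1064.7 MPa
τ_max = K·τ₀ = 1.2356 × 1064.7 = 1315.5 MPa

1320 MPa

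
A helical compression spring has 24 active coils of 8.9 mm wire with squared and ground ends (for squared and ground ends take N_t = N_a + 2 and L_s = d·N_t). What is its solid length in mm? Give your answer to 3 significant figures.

squared and ground ends: N_t = N_a + 2 = 24 + 2 = 26
L_s = d·N_t = 8.9 × 26 = 231.4 mm

231 mm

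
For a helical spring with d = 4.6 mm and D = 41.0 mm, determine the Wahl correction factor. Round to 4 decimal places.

1.1638

C = D/d = 41.0/4.6 = 8.9130
K_W = (4C−1)/(4C−4) + 0.615/C = 34.652/31.652 + 0.0690 = 1.1638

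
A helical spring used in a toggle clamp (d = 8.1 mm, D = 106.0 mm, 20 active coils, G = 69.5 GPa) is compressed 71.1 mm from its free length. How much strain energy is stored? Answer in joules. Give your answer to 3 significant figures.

3.97 J

k = Gd⁴/(8D³N_a) = (69.5×10³)(8.1⁴)/(8·106.0³·20) = 1.57 N/mm
U = ½kδ² = 0.5 × 1.57 × 71.1² = 3968.2 N·mm = 3.9682 J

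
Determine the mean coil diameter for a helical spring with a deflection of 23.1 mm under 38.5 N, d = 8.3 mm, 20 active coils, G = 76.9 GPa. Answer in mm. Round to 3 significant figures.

111 mm

Required rate k = F/δ = 38.5/23.1 = 1.6667 N/mm
D = (Gd⁴/(8N_a·k))^(1/3) = (76.9×10³·8.3⁴/(8·20·1.6667))^(1/3)
  = (1.36858e+06)^(1/3) = 111.0257 mm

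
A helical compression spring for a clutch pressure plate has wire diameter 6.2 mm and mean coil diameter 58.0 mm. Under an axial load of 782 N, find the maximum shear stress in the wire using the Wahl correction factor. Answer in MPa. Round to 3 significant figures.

Spring index C = D/d = 58.0/6.2 = 9.3548
K_W = (4C−1)/(4C−4) + 0.615/C = 36.419/33.419 + 0.0657 = 1.1555
τ₀ = 8FD/(πd³) = 8·782·58.0/(π·6.2³) = 362848/748.73 = 484.62 MPa
τ_max = K·τ₀ = 1.1555 × 484.62 = 559.98 MPa

560 MPa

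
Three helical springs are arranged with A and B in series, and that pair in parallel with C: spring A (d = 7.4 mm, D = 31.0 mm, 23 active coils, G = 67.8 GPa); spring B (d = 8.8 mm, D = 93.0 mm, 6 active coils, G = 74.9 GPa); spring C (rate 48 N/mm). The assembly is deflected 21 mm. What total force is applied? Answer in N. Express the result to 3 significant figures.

1190 N

k_A = Gd⁴/(8D³N_a) = (67.8×10³)(7.4⁴)/(8·31.0³·23) = 37.09 N/mm
k_B = Gd⁴/(8D³N_a) = (74.9×10³)(8.8⁴)/(8·93.0³·6) = 11.634 N/mm
Springs A,B series: k_AB = 1/(1/37.09+1/11.634) = 8.856 N/mm; parallel with C: k_eq = 8.856+48 = 56.856 N/mm
F = k_eq·δ = 56.856·21 = 1194 N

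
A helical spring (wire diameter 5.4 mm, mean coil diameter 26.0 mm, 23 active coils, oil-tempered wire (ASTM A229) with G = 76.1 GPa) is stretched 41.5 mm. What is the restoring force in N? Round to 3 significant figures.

k = Gd⁴/(8D³N_a) = (76.1×10³)(5.4⁴)/(8·26.0³·23) = 20.009 N/mm
F = k·δ = 20.009 × 41.5 = 830.37 N

830 N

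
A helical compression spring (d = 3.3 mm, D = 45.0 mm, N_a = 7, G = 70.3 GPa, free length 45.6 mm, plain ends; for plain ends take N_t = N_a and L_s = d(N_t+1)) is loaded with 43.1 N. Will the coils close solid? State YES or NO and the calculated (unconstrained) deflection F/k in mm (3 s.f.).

YES, δ = 26.4 mm

k = Gd⁴/(8D³N_a) = (70.3×10³)(3.3⁴)/(8·45.0³·7) = 1.6337 N/mm
N_t = 7; L_s = 3.3·8 = 26.4 mm; δ_solid = L₀ − L_s = 45.6 − 26.4 = 19.2 mm
δ = F/k = 43.1/1.6337 = 26.381 mm
δ ≥ δ_solid → spring goes solid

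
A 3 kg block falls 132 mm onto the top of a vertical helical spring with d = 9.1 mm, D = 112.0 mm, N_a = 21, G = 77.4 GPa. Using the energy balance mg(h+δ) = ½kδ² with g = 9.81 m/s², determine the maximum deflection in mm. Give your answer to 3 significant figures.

73.3 mm

k = Gd⁴/(8D³N_a) = (77.4×10³)(9.1⁴)/(8·112.0³·21) = 2.2488 N/mm
W = mg = 3 × 9.81 = 29.43 N
½kδ² − Wδ − Wh = 0 → δ = (W + √(W² + 2kWh))/k
δ = (29.43 + √(866.12 + 17471.8))/2.2488 = (29.43 + 135.42)/2.2488 = 73.306 mm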